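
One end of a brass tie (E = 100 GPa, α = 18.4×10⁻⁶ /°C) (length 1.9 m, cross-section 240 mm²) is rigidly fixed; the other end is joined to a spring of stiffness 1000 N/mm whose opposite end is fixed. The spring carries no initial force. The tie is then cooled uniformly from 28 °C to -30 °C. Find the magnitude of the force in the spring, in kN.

P ≈ 1.88 kN

The unrestrained thermal change is αΔT L = 18.4×10⁻⁶ × 58 × 1900 = 2.028 mm.
Let P be the tensile force in the spring. The tie extends elastically by PL/(AE) and the spring stretches by P/k; together these equal δ_free.
P [ L/(AE) + 1/k ] = δ_free → P [ 1900/(240×100×10³) + 1/(1000) ] = 2.028.
P = 2.028 / 0.001079 = 1879 N.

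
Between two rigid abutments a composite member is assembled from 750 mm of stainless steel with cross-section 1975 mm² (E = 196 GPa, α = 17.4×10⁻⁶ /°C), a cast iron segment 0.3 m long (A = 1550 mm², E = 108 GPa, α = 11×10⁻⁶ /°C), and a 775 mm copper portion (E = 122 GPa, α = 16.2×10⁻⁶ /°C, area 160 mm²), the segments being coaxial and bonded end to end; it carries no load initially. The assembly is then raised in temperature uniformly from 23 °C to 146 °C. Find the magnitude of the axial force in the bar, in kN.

P ≈ 81.9 kN (compressive)

With the walls removed the bar would change length by δ_free = Σ αᵢΔT Lᵢ = 17.4×10⁻⁶×123×750 + 11×10⁻⁶×123×300 + 16.2×10⁻⁶×123×775 = 3.555 mm.
The rigid supports impose zero overall length change; the single axial force P common to all segments must satisfy P Σ Lᵢ/(AᵢEᵢ) = δ_free.
The series flexibility is Σ Lᵢ/(AᵢEᵢ) = 750/(1975×196×10³) + 300/(1550×108×10³) + 775/(160×122×10³) = 4.343×10⁻⁵ mm/N.
So P = 3.555 / 4.343×10⁻⁵ = 81.86 kN, compressive.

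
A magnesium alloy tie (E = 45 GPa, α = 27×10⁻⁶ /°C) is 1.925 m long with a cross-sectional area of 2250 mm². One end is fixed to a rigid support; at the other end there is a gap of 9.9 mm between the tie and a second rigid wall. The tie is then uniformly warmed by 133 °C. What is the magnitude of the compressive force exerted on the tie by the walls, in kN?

P ≈ 0 kN

Free thermal elongation = αΔT L = 27×10⁻⁶ × 133 × 1925 = 6.913 mm.
This is smaller than the 9.9 mm clearance, so the tie expands freely without reaching the stop — the stress is zero.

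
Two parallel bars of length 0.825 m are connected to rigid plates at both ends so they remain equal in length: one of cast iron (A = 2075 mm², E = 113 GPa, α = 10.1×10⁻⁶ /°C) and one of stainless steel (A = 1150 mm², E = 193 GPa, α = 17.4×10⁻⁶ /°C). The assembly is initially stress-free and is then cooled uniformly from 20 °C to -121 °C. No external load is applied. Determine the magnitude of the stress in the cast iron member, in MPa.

σ ≈ 56.6 MPa (compressive)

Both members must finish at the same length. With the larger α, the stainless steel tends to over-contract; the plates restrain it, putting the stainless steel in tension and the cast iron in compression. With no external load the two internal forces are equal and opposite, magnitude P.
Compatibility of the two members (thermal + elastic change equal): (α₁ − α₂)ΔT = P·[1/(A₁E₁) + 1/(A₂E₂)].
|α₁ − α₂|·ΔT = 7.3×10⁻⁶ × 141 = 0.001029.
1/(A₁E₁) + 1/(A₂E₂) = 1/(2075×113×10³) + 1/(1150×193×10³) = 8.77×10⁻⁹ N⁻¹.
So P = 0.001029 / 8.77×10⁻⁹ = 117.4 kN.
σ_{cast iron} = P/A₁ = 117400/2075 = 56.56 MPa, compressive.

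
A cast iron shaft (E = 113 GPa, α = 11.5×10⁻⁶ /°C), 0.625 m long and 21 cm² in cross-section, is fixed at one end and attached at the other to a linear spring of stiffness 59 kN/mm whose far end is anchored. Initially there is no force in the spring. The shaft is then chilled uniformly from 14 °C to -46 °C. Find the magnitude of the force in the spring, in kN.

P ≈ 22 kN

The unrestrained thermal change is αΔT L = 11.5×10⁻⁶ × 60 × 625 = 0.4312 mm.
With a force P in the spring, the elastic change of the shaft is PL/(AE) and that of the spring is P/k; compatibility requires their sum to equal δ_free.
P [ L/(AE) + 1/k ] = δ_free → P [ 625/(2100×113×10³) + 1/(59×10³) ] = 0.4312.
P = 0.4312 / 1.958×10⁻⁵ = 22020 N.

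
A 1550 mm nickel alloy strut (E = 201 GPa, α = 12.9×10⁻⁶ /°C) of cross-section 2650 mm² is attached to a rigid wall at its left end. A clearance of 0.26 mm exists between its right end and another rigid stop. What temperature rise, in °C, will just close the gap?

Contact occurs when the free expansion equals the gap: αΔT L = 0.26 mm.
So ΔT = g/(αL) = 0.26/(12.9×10⁻⁶ × 1550) = 13 °C.

ΔT ≈ 13 °C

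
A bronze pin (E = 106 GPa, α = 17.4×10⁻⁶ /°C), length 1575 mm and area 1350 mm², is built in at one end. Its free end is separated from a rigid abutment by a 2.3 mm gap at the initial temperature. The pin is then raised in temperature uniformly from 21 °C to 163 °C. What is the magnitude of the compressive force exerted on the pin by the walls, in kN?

P ≈ 145 kN

If the wall were absent the pin would grow by αΔT L = 17.4×10⁻⁶ × 142 × 1575 = 3.892 mm.
After closing the 2.3 mm clearance, 3.892 − 2.3 = 1.592 mm of expansion remains to be suppressed by the wall.
So σ = E(δ_free − g)/L = 106×10³ × 1.592/1575 = 107.1 MPa.
Force on the wall = σA = 107.1 × 1350 mm² = 144.6 kN.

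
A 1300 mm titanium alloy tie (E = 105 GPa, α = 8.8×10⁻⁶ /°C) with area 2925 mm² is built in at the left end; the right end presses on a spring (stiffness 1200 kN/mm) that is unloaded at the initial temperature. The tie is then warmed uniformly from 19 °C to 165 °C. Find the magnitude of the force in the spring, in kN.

P ≈ 330 kN

The unrestrained thermal change is αΔT L = 8.8×10⁻⁶ × 146 × 1300 = 1.67 mm.
With a force P in the spring, the elastic change of the tie is PL/(AE) and that of the spring is P/k; compatibility requires their sum to equal δ_free.
So P = δ_free / [L/(AE) + 1/k] = 1.67 / [ 1300/(2925×105×10³) + 1/(1200×10³) ].
P = 1.67 / 5.066×10⁻⁶ = 329700 N.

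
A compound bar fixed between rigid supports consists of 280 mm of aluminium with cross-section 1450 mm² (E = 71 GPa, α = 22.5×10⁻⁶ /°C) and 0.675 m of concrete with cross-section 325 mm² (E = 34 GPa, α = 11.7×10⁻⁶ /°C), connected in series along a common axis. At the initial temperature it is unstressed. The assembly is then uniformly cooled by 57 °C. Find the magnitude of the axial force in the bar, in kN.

P ≈ 12.7 kN (tensile)

Free thermal contraction of the whole bar: Σ αᵢΔT Lᵢ = 22.5×10⁻⁶×57×280 + 11.7×10⁻⁶×57×675 = 0.8093 mm.
Since the ends are fixed, an axial force P builds up, equal in every segment, with P · Σ Lᵢ/(AᵢEᵢ) = δ_free.
Σ Lᵢ/(AᵢEᵢ) = 280/(1450×71×10³) + 675/(325×34×10³) = 6.381×10⁻⁵ mm/N.
P = 0.8093 / 6.381×10⁻⁵ = 12680 N = 12.68 kN, tensile.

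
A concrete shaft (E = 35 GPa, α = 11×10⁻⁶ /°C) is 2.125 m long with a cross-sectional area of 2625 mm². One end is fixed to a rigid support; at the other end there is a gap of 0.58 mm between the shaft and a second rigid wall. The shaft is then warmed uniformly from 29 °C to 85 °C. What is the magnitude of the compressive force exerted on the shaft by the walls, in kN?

Unrestrained expansion: δ_free = αΔT L = 11×10⁻⁶ × 56 × 2125 = 1.309 mm.
This exceeds the 0.58 mm gap, so the wall pushes back. The portion of expansion that must be recovered elastically is δ_free − gap = 1.309 − 0.58 = 0.729 mm.
So σ = E(δ_free − g)/L = 35×10³ × 0.729/2125 = 12.01 MPa.
P = σA = 12.01 × 2625 = 31.52 kN.

P ≈ 31.5 kN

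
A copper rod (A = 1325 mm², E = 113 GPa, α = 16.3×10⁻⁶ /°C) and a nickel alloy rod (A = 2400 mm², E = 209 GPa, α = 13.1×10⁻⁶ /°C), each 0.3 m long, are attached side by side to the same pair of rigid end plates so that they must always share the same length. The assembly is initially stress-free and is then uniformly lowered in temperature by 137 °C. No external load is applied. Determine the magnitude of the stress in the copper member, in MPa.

Equilibrium of a rigid end plate with no external load gives equal and opposite internal forces ±P in the two members. Since α_{copper} > α_{nickel alloy}, cooling drives the copper into tension and the nickel alloy into compression.
Compatibility of the two members (thermal + elastic change equal): (α₁ − α₂)ΔT = P·[1/(A₁E₁) + 1/(A₂E₂)].
|α₁ − α₂|·ΔT = 3.2×10⁻⁶ × 137 = 0.0004384.
1/(A₁E₁) + 1/(A₂E₂) = 1/(1325×113×10³) + 1/(2400×209×10³) = 8.673×10⁻⁹ N⁻¹.
So P = 0.0004384 / 8.673×10⁻⁹ = 50.55 kN.
σ_{copper} = P/A₁ = 50550/1325 = 38.15 MPa, tensile.

σ ≈ 38.2 MPa (tensile)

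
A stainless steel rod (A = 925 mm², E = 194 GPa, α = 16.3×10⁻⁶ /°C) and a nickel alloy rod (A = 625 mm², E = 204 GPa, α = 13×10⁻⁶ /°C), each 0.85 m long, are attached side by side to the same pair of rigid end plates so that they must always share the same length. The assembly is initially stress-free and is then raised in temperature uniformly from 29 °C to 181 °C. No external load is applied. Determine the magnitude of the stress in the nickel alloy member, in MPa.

Equilibrium of a rigid end plate with no external load gives equal and opposite internal forces ±P in the two members. Since α_{stainless steel} > α_{nickel alloy}, heating drives the stainless steel into compression and the nickel alloy into tension.
Compatibility of the two members (thermal + elastic change equal): (α₁ − α₂)ΔT = P·[1/(A₁E₁) + 1/(A₂E₂)].
|α₁ − α₂|·ΔT = 3.3×10⁻⁶ × 152 = 0.0005016.
1/(A₁E₁) + 1/(A₂E₂) = 1/(925×194×10³) + 1/(625×204×10³) = 1.342×10⁻⁸ N⁻¹.
So P = 0.0005016 / 1.342×10⁻⁸ = 37.39 kN.
σ_{nickel alloy} = P/A₂ = 37390/625 = 59.82 MPa, tensile.

σ ≈ 59.8 MPa (tensile)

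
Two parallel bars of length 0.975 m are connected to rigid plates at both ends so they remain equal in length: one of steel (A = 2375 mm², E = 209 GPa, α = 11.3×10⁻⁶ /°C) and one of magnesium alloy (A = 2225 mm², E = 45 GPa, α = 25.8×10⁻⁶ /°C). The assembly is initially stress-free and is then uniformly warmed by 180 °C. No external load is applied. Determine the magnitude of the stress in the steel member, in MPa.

Equilibrium of a rigid end plate with no external load gives equal and opposite internal forces ±P in the two members. Since α_{magnesium alloy} > α_{steel}, heating drives the magnesium alloy into compression and the steel into tension.
Setting the final lengths equal and cancelling L: (α₁ − α₂)ΔT = P/(A₁E₁) + P/(A₂E₂).
|α₁ − α₂|·ΔT = 14.5×10⁻⁶ × 180 = 0.00261.
1/(A₁E₁) + 1/(A₂E₂) = 1/(2375×209×10³) + 1/(2225×45×10³) = 1.2×10⁻⁸ N⁻¹.
P = 0.00261 / 1.2×10⁻⁸ = 217500 N = 217.5 kN.
σ_{steel} = P/A₁ = 217500/2375 = 91.56 MPa, tensile.

σ ≈ 91.6 MPa (tensile)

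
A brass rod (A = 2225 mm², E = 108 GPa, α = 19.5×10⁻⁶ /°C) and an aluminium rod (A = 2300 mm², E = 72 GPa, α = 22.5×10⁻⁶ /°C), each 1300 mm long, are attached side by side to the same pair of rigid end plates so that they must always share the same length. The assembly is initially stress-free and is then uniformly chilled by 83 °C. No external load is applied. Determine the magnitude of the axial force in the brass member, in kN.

Both members must finish at the same length. With the larger α, the aluminium tends to over-contract; the plates restrain it, putting the aluminium in tension and the brass in compression. With no external load the two internal forces are equal and opposite, magnitude P.
Setting the final lengths equal and cancelling L: (α₁ − α₂)ΔT = P/(A₁E₁) + P/(A₂E₂).
|α₁ − α₂|·ΔT = 3×10⁻⁶ × 83 = 0.000249.
1/(A₁E₁) + 1/(A₂E₂) = 1/(2225×108×10³) + 1/(2300×72×10³) = 1.02×10⁻⁸ N⁻¹.
So P = 0.000249 / 1.02×10⁻⁸ = 24.41 kN.

P ≈ 24.4 kN (compressive in the brass)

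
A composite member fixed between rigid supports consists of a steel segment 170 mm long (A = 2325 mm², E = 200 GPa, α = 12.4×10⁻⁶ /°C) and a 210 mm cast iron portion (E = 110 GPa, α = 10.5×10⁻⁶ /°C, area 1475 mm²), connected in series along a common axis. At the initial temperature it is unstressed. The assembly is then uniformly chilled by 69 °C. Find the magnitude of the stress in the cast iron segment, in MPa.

With the walls removed the bar would change length by δ_free = Σ αᵢΔT Lᵢ = 12.4×10⁻⁶×69×170 + 10.5×10⁻⁶×69×210 = 0.2976 mm.
Since the ends are fixed, an axial force P builds up, equal in every segment, with P · Σ Lᵢ/(AᵢEᵢ) = δ_free.
The series flexibility is Σ Lᵢ/(AᵢEᵢ) = 170/(2325×200×10³) + 210/(1475×110×10³) = 1.66×10⁻⁶ mm/N.
So P = 0.2976 / 1.66×10⁻⁶ = 179.3 kN, tensile.
σ_{cast iron} = P / A = 179300 / 1475 = 121.6 MPa.

σ ≈ 122 MPa (tensile)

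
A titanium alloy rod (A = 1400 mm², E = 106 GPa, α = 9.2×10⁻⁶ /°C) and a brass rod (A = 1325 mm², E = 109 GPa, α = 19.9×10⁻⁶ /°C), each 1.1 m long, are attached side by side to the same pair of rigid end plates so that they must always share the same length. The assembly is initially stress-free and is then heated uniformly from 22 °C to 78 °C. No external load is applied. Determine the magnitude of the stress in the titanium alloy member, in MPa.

σ ≈ 31.3 MPa (tensile)

Both members must finish at the same length. With the larger α, the brass tends to over-expand; the plates restrain it, putting the brass in compression and the titanium alloy in tension. With no external load the two internal forces are equal and opposite, magnitude P.
Compatibility of the two members (thermal + elastic change equal): (α₁ − α₂)ΔT = P·[1/(A₁E₁) + 1/(A₂E₂)].
|α₁ − α₂|·ΔT = 10.7×10⁻⁶ × 56 = 0.0005992.
1/(A₁E₁) + 1/(A₂E₂) = 1/(1400×106×10³) + 1/(1325×109×10³) = 1.366×10⁻⁸ N⁻¹.
P = 0.0005992 / 1.366×10⁻⁸ = 43860 N = 43.86 kN.
σ_{titanium alloy} = P/A₁ = 43860/1400 = 31.33 MPa, tensile.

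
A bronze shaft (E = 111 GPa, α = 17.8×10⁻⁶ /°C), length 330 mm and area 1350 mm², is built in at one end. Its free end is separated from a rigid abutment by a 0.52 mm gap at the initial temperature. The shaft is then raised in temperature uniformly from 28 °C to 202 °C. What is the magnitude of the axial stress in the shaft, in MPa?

Free thermal elongation = αΔT L = 17.8×10⁻⁶ × 174 × 330 = 1.022 mm.
The gap closes (δ_free > 0.52 mm) and the wall then resists a further 1.022 − 0.52 = 0.5021 mm of expansion.
That suppressed elongation corresponds to σ = E·Δ/L = 111×10³ × 0.5021/330 = 168.9 MPa.

σ ≈ 169 MPa (compressive)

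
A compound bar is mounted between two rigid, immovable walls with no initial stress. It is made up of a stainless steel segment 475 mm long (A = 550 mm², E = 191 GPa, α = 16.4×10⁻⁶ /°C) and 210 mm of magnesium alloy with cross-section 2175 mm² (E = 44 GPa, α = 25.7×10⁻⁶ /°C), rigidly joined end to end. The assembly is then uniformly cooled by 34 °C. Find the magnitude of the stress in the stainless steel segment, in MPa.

σ ≈ 121 MPa (tensile)

With the walls removed the bar would change length by δ_free = Σ αᵢΔT Lᵢ = 16.4×10⁻⁶×34×475 + 25.7×10⁻⁶×34×210 = 0.4484 mm.
Since the ends are fixed, an axial force P builds up, equal in every segment, with P · Σ Lᵢ/(AᵢEᵢ) = δ_free.
Σ Lᵢ/(AᵢEᵢ) = 475/(550×191×10³) + 210/(2175×44×10³) = 6.716×10⁻⁶ mm/N.
P = 0.4484 / 6.716×10⁻⁶ = 66760 N = 66.76 kN, tensile.
σ_{stainless steel} = P / A = 66760 / 550 = 121.4 MPa.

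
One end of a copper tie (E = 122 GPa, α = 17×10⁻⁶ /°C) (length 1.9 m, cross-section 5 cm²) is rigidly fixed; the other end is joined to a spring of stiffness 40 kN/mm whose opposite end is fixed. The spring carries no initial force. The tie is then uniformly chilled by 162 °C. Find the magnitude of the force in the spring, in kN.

P ≈ 93.2 kN

Free thermal contraction: δ_free = αΔT L = 17×10⁻⁶ × 162 × 1900 = 5.233 mm.
Let P be the tensile force in the spring. The tie extends elastically by PL/(AE) and the spring stretches by P/k; together these equal δ_free.
So P = δ_free / [L/(AE) + 1/k] = 5.233 / [ 1900/(500×122×10³) + 1/(40×10³) ].
P = 5.233 / 5.615×10⁻⁵ = 93190 N.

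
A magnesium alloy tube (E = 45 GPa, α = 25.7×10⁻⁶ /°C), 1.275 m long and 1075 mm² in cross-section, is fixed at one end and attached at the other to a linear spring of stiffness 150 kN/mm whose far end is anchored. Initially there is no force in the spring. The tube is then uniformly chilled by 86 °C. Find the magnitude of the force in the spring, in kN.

If the spring were absent the tube would shorten by αΔT L = 25.7×10⁻⁶ × 86 × 1275 = 2.818 mm.
With a force P in the spring, the elastic change of the tube is PL/(AE) and that of the spring is P/k; compatibility requires their sum to equal δ_free.
So P = δ_free / [L/(AE) + 1/k] = 2.818 / [ 1275/(1075×45×10³) + 1/(150×10³) ].
P = 2.818 / 3.302×10⁻⁵ = 85330 N.

P ≈ 85.3 kN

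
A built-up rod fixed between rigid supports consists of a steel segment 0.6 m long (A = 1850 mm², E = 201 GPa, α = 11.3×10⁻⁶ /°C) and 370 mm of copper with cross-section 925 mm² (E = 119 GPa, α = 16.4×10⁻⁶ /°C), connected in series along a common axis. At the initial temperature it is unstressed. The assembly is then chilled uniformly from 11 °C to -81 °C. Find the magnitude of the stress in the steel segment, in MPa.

If the supports were absent, the total length change would be Σ αᵢΔT Lᵢ = 11.3×10⁻⁶×92×600 + 16.4×10⁻⁶×92×370 = 1.182 mm.
The walls prevent any net length change, so an axial force P (same in every segment) develops. Compatibility: P · Σ Lᵢ/(AᵢEᵢ) = δ_free.
The series flexibility is Σ Lᵢ/(AᵢEᵢ) = 600/(1850×201×10³) + 370/(925×119×10³) = 4.975×10⁻⁶ mm/N.
Hence P = δ_free / Σ(L/AE) = 1.182/4.975×10⁻⁶ = 237.6 kN (tensile).
σ_{steel} = P / A = 237600 / 1850 = 128.4 MPa.

σ ≈ 128 MPa (tensile)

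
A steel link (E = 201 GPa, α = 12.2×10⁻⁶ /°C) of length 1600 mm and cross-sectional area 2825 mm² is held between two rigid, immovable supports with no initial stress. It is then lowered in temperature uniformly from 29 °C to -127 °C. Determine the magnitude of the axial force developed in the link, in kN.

With zero net strain, σ = E·αΔT = 201 GPa × 12.2×10⁻⁶ × 156 = 382.5 MPa.
P = AEαΔT = 2825 × 201×10³ × 12.2×10⁻⁶ × 156 = 1081 kN (tensile).

P ≈ 1080 kN (tensile)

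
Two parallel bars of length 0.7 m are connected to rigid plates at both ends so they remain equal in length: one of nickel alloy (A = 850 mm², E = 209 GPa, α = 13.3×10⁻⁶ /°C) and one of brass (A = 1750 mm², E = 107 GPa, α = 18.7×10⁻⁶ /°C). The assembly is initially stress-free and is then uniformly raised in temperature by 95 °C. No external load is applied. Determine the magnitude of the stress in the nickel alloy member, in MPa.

The brass has the larger α, so on heating it would change length more than the nickel alloy if both were free. The rigid plates force a common final length, so the brass is put into compression and the nickel alloy into tension, with equal and opposite forces P (no external load).
Equating the net (thermal + elastic) strains gives |α₁ − α₂|·ΔT = P·[1/(A₁E₁) + 1/(A₂E₂)].
|α₁ − α₂|·ΔT = 5.4×10⁻⁶ × 95 = 0.000513.
1/(A₁E₁) + 1/(A₂E₂) = 1/(850×209×10³) + 1/(1750×107×10³) = 1.097×10⁻⁸ N⁻¹.
P = 0.000513 / 1.097×10⁻⁸ = 46770 N = 46.77 kN.
σ_{nickel alloy} = P/A₁ = 46770/850 = 55.02 MPa, tensile.

σ ≈ 55 MPa (tensile)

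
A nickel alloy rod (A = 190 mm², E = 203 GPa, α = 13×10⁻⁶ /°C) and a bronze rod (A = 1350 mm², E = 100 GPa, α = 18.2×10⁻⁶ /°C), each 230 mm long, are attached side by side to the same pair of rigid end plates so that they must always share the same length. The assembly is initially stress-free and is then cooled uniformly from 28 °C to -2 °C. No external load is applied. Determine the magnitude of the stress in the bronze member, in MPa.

σ ≈ 3.47 MPa (tensile)

Equilibrium of a rigid end plate with no external load gives equal and opposite internal forces ±P in the two members. Since α_{bronze} > α_{nickel alloy}, cooling drives the bronze into tension and the nickel alloy into compression.
Setting the final lengths equal and cancelling L: (α₁ − α₂)ΔT = P/(A₁E₁) + P/(A₂E₂).
|α₁ − α₂|·ΔT = 5.2×10⁻⁶ × 30 = 0.000156.
1/(A₁E₁) + 1/(A₂E₂) = 1/(190×203×10³) + 1/(1350×100×10³) = 3.333×10⁻⁸ N⁻¹.
P = 0.000156 / 3.333×10⁻⁸ = 4680 N = 4.68 kN.
σ_{bronze} = P/A₂ = 4680/1350 = 3.467 MPa, tensile.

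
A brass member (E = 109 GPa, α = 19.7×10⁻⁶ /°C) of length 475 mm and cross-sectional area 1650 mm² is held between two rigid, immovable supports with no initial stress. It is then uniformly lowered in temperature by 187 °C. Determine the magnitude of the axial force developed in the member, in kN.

The ends cannot move, so σ = EαΔT = 109×10³ × 19.7×10⁻⁶ × 187 = 401.5 MPa.
Then P = σA = 401.5 × 1650 mm² = 662.5 kN, tensile.

P ≈ 663 kN (tensile)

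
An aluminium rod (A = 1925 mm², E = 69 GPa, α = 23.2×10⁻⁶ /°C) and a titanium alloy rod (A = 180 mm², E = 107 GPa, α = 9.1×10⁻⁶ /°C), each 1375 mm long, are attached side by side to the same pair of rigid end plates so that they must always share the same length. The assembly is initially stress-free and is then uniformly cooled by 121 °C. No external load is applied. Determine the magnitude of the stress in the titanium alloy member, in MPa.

σ ≈ 159 MPa (compressive)

Both members must finish at the same length. With the larger α, the aluminium tends to over-contract; the plates restrain it, putting the aluminium in tension and the titanium alloy in compression. With no external load the two internal forces are equal and opposite, magnitude P.
Compatibility of the two members (thermal + elastic change equal): (α₁ − α₂)ΔT = P·[1/(A₁E₁) + 1/(A₂E₂)].
|α₁ − α₂|·ΔT = 14.1×10⁻⁶ × 121 = 0.001706.
1/(A₁E₁) + 1/(A₂E₂) = 1/(1925×69×10³) + 1/(180×107×10³) = 5.945×10⁻⁸ N⁻¹.
P = 0.001706 / 5.945×10⁻⁸ = 28700 N = 28.7 kN.
σ_{titanium alloy} = P/A₂ = 28700/180 = 159.4 MPa, compressive.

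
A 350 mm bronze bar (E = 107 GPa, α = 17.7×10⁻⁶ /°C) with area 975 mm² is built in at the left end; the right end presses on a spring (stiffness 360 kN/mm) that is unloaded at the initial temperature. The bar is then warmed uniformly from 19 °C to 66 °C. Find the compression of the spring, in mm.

δ ≈ 0.132 mm

Free thermal expansion: δ_free = αΔT L = 17.7×10⁻⁶ × 47 × 350 = 0.2912 mm.
Let P be the compressive force at the spring. The bar shortens elastically by PL/(AE) and the spring compresses by P/k; together these equal δ_free.
P [ L/(AE) + 1/k ] = δ_free → P [ 350/(975×107×10³) + 1/(360×10³) ] = 0.2912.
P = 0.2912 / 6.133×10⁻⁶ = 47480 N.
Spring compression = P/k = 47480/(360×10³) = 0.1319 mm.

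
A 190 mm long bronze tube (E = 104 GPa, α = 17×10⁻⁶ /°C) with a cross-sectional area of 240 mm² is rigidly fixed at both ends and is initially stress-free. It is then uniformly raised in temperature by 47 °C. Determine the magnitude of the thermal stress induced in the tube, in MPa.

Because both ends are immovable the net strain is zero, and the suppressed thermal strain is αΔT = 17×10⁻⁶ × 47 = 799×10⁻⁶.
σ = EαΔT = 104×10³ × 17×10⁻⁶ × 47 = 83.1 MPa (compressive; the tube is trying to expand).

σ ≈ 83.1 MPa (compressive)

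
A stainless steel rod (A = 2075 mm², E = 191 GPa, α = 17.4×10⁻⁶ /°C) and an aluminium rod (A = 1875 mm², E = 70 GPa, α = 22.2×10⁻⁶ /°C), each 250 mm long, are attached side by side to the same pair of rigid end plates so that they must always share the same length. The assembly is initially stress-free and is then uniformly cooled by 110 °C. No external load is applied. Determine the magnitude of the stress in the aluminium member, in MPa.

Both members must finish at the same length. With the larger α, the aluminium tends to over-contract; the plates restrain it, putting the aluminium in tension and the stainless steel in compression. With no external load the two internal forces are equal and opposite, magnitude P.
Setting the final lengths equal and cancelling L: (α₁ − α₂)ΔT = P/(A₁E₁) + P/(A₂E₂).
|α₁ − α₂|·ΔT = 4.8×10⁻⁶ × 110 = 0.000528.
1/(A₁E₁) + 1/(A₂E₂) = 1/(2075×191×10³) + 1/(1875×70×10³) = 1.014×10⁻⁸ N⁻¹.
So P = 0.000528 / 1.014×10⁻⁸ = 52.06 kN.
σ_{aluminium} = P/A₂ = 52060/1875 = 27.77 MPa, tensile.

σ ≈ 27.8 MPa (tensile)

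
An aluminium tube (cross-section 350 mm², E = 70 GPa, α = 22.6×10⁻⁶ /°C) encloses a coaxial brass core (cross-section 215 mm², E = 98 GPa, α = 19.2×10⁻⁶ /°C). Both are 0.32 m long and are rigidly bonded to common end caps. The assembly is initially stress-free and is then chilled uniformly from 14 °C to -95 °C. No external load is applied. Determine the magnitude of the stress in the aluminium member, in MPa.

Both members must finish at the same length. With the larger α, the aluminium tends to over-contract; the plates restrain it, putting the aluminium in tension and the brass in compression. With no external load the two internal forces are equal and opposite, magnitude P.
Equating the net (thermal + elastic) strains gives |α₁ − α₂|·ΔT = P·[1/(A₁E₁) + 1/(A₂E₂)].
|α₁ − α₂|·ΔT = 3.4×10⁻⁶ × 109 = 0.0003706.
1/(A₁E₁) + 1/(A₂E₂) = 1/(350×70×10³) + 1/(215×98×10³) = 8.828×10⁻⁸ N⁻¹.
So P = 0.0003706 / 8.828×10⁻⁸ = 4.198 kN.
σ_{aluminium} = P/A₁ = 4198/350 = 11.99 MPa, tensile.

σ ≈ 12 MPa (tensile)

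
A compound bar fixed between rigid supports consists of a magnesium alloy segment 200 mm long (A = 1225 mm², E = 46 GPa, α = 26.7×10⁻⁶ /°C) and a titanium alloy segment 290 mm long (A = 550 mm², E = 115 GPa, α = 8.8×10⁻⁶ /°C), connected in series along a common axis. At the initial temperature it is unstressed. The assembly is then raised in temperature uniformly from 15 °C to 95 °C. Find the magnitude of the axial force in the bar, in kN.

Free thermal expansion of the whole bar: Σ αᵢΔT Lᵢ = 26.7×10⁻⁶×80×200 + 8.8×10⁻⁶×80×290 = 0.6314 mm.
Since the ends are fixed, an axial force P builds up, equal in every segment, with P · Σ Lᵢ/(AᵢEᵢ) = δ_free.
Σ Lᵢ/(AᵢEᵢ) = 200/(1225×46×10³) + 290/(550×115×10³) = 8.134×10⁻⁶ mm/N.
So P = 0.6314 / 8.134×10⁻⁶ = 77.62 kN, compressive.

P ≈ 77.6 kN (compressive)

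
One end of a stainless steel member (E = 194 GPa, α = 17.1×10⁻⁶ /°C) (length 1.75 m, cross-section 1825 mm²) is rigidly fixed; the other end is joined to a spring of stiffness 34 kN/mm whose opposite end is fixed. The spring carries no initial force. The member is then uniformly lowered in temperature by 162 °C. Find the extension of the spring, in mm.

Free thermal contraction: δ_free = αΔT L = 17.1×10⁻⁶ × 162 × 1750 = 4.848 mm.
With a force P in the spring, the elastic change of the member is PL/(AE) and that of the spring is P/k; compatibility requires their sum to equal δ_free.
P [ L/(AE) + 1/k ] = δ_free → P [ 1750/(1825×194×10³) + 1/(34×10³) ] = 4.848.
P = 4.848 / 3.435×10⁻⁵ = 141100 N.
Spring extension = P/k = 141100/(34×10³) = 4.15 mm.

δ ≈ 4.15 mm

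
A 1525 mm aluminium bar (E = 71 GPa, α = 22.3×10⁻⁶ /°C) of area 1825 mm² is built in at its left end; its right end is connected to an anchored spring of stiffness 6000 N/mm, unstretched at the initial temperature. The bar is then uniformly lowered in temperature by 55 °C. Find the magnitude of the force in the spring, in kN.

P ≈ 10.5 kN

The unrestrained thermal change is αΔT L = 22.3×10⁻⁶ × 55 × 1525 = 1.87 mm.
With a force P in the spring, the elastic change of the bar is PL/(AE) and that of the spring is P/k; compatibility requires their sum to equal δ_free.
P [ L/(AE) + 1/k ] = δ_free → P [ 1525/(1825×71×10³) + 1/(6000) ] = 1.87.
P = 1.87 / 0.0001784 = 10480 N.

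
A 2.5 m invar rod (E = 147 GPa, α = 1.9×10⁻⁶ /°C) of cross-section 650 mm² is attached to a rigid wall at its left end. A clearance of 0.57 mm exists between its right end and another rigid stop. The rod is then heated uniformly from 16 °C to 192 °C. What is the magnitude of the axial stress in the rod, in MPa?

σ ≈ 15.6 MPa (compressive)

Unrestrained expansion: δ_free = αΔT L = 1.9×10⁻⁶ × 176 × 2500 = 0.836 mm.
This exceeds the 0.57 mm gap, so the wall pushes back. The portion of expansion that must be recovered elastically is δ_free − gap = 0.836 − 0.57 = 0.266 mm.
So σ = E(δ_free − g)/L = 147×10³ × 0.266/2500 = 15.64 MPa.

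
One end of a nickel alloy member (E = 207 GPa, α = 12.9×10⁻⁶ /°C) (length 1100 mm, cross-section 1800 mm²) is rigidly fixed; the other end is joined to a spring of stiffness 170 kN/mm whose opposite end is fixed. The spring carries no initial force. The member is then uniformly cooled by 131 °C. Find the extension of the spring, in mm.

If the spring were absent the member would shorten by αΔT L = 12.9×10⁻⁶ × 131 × 1100 = 1.859 mm.
With a force P in the spring, the elastic change of the member is PL/(AE) and that of the spring is P/k; compatibility requires their sum to equal δ_free.
P [ L/(AE) + 1/k ] = δ_free → P [ 1100/(1800×207×10³) + 1/(170×10³) ] = 1.859.
P = 1.859 / 8.835×10⁻⁶ = 210400 N.
Spring extension = P/k = 210400/(170×10³) = 1.238 mm.

δ ≈ 1.24 mm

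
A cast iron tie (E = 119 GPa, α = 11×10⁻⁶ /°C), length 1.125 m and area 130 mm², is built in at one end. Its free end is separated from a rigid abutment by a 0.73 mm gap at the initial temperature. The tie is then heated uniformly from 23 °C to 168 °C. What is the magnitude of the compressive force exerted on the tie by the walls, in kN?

P ≈ 14.6 kN

Free thermal elongation = αΔT L = 11×10⁻⁶ × 145 × 1125 = 1.794 mm.
The gap closes (δ_free > 0.73 mm) and the wall then resists a further 1.794 − 0.73 = 1.064 mm of expansion.
So σ = E(δ_free − g)/L = 119×10³ × 1.064/1125 = 112.6 MPa.
P = σA = 112.6 × 130 = 14.64 kN.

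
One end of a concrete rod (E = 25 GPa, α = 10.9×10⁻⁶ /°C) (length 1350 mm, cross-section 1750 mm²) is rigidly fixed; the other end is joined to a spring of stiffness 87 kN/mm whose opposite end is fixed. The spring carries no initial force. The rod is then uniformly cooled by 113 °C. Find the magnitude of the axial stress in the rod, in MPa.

The unrestrained thermal change is αΔT L = 10.9×10⁻⁶ × 113 × 1350 = 1.663 mm.
With a force P in the spring, the elastic change of the rod is PL/(AE) and that of the spring is P/k; compatibility requires their sum to equal δ_free.
P [ L/(AE) + 1/k ] = δ_free → P [ 1350/(1750×25×10³) + 1/(87×10³) ] = 1.663.
P = 1.663 / 4.235×10⁻⁵ = 39260 N.
σ = P/A = 39260/1750 = 22.44 MPa.

σ ≈ 22.4 MPa (tensile)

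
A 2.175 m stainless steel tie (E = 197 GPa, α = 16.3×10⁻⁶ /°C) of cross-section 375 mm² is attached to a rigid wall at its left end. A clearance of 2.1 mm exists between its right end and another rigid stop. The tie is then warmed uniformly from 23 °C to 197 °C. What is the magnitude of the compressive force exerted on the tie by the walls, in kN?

P ≈ 138 kN

Unrestrained expansion: δ_free = αΔT L = 16.3×10⁻⁶ × 174 × 2175 = 6.169 mm.
The gap closes (δ_free > 2.1 mm) and the wall then resists a further 6.169 − 2.1 = 4.069 mm of expansion.
Compatibility: PL/(AE) = 4.069 mm, so σ = P/A = E × (4.069/2175) = 368.5 MPa.
Force on the wall = σA = 368.5 × 375 mm² = 138.2 kN.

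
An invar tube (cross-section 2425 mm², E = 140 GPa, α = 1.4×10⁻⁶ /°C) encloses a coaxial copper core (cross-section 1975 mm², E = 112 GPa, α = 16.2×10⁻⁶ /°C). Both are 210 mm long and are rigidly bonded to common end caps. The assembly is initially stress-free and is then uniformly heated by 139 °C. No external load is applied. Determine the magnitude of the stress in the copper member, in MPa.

σ ≈ 140 MPa (compressive)

Equilibrium of a rigid end plate with no external load gives equal and opposite internal forces ±P in the two members. Since α_{copper} > α_{invar}, heating drives the copper into compression and the invar into tension.
Compatibility of the two members (thermal + elastic change equal): (α₁ − α₂)ΔT = P·[1/(A₁E₁) + 1/(A₂E₂)].
|α₁ − α₂|·ΔT = 14.8×10⁻⁶ × 139 = 0.002057.
1/(A₁E₁) + 1/(A₂E₂) = 1/(2425×140×10³) + 1/(1975×112×10³) = 7.466×10⁻⁹ N⁻¹.
So P = 0.002057 / 7.466×10⁻⁹ = 275.5 kN.
σ_{copper} = P/A₂ = 275500/1975 = 139.5 MPa, compressive.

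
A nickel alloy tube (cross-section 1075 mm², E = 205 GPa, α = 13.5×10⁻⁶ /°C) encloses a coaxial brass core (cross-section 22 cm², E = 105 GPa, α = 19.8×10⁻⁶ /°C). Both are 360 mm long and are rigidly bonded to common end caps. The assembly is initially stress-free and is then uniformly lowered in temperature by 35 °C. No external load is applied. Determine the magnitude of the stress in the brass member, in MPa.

σ ≈ 11.3 MPa (tensile)

Equilibrium of a rigid end plate with no external load gives equal and opposite internal forces ±P in the two members. Since α_{brass} > α_{nickel alloy}, cooling drives the brass into tension and the nickel alloy into compression.
Equating the net (thermal + elastic) strains gives |α₁ − α₂|·ΔT = P·[1/(A₁E₁) + 1/(A₂E₂)].
|α₁ − α₂|·ΔT = 6.3×10⁻⁶ × 35 = 0.0002205.
1/(A₁E₁) + 1/(A₂E₂) = 1/(1075×205×10³) + 1/(2200×105×10³) = 8.867×10⁻⁹ N⁻¹.
So P = 0.0002205 / 8.867×10⁻⁹ = 24.87 kN.
σ_{brass} = P/A₂ = 24870/2200 = 11.3 MPa, tensile.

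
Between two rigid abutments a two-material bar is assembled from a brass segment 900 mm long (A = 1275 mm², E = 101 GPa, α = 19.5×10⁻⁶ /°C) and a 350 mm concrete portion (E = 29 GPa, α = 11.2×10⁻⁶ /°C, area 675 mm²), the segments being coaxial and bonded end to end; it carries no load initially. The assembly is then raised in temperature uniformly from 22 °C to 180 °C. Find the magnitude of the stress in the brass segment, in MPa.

With the walls removed the bar would change length by δ_free = Σ αᵢΔT Lᵢ = 19.5×10⁻⁶×158×900 + 11.2×10⁻⁶×158×350 = 3.392 mm.
The rigid supports impose zero overall length change; the single axial force P common to all segments must satisfy P Σ Lᵢ/(AᵢEᵢ) = δ_free.
The series flexibility is Σ Lᵢ/(AᵢEᵢ) = 900/(1275×101×10³) + 350/(675×29×10³) = 2.487×10⁻⁵ mm/N.
So P = 3.392 / 2.487×10⁻⁵ = 136.4 kN, compressive.
σ_{brass} = P / A = 136400 / 1275 = 107 MPa.

σ ≈ 107 MPa (compressive)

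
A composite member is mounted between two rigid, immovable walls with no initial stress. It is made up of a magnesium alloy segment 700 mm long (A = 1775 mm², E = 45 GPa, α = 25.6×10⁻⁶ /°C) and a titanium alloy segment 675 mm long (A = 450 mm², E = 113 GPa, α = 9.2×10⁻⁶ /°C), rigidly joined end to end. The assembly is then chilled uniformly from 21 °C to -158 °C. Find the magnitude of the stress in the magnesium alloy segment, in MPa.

σ ≈ 110 MPa (tensile)

With the walls removed the bar would change length by δ_free = Σ αᵢΔT Lᵢ = 25.6×10⁻⁶×179×700 + 9.2×10⁻⁶×179×675 = 4.319 mm.
The rigid supports impose zero overall length change; the single axial force P common to all segments must satisfy P Σ Lᵢ/(AᵢEᵢ) = δ_free.
Σ Lᵢ/(AᵢEᵢ) = 700/(1775×45×10³) + 675/(450×113×10³) = 2.204×10⁻⁵ mm/N.
P = 4.319 / 2.204×10⁻⁵ = 196000 N = 196 kN, tensile.
σ_{magnesium alloy} = P / A = 196000 / 1775 = 110.4 MPa.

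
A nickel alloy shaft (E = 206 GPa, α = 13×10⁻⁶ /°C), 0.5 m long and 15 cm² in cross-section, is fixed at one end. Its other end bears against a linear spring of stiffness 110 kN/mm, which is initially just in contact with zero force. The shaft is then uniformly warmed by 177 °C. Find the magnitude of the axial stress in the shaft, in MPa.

σ ≈ 71.6 MPa (compressive)

Free thermal expansion: δ_free = αΔT L = 13×10⁻⁶ × 177 × 500 = 1.15 mm.
Let P be the compressive force at the spring. The shaft shortens elastically by PL/(AE) and the spring compresses by P/k; together these equal δ_free.
So P = δ_free / [L/(AE) + 1/k] = 1.15 / [ 500/(1500×206×10³) + 1/(110×10³) ].
P = 1.15 / 1.071×10⁻⁵ = 107400 N.
σ = P/A = 107400/1500 = 71.62 MPa.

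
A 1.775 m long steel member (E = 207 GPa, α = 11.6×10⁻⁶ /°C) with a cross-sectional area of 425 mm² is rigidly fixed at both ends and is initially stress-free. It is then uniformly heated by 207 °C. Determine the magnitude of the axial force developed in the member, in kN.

P ≈ 211 kN (compressive)

Full restraint means ε = 0, so the stress is σ = EαΔT = 207×10³ × 11.6×10⁻⁶ × 207 = 497 MPa.
P = AEαΔT = 425 × 207×10³ × 11.6×10⁻⁶ × 207 = 211.2 kN (compressive).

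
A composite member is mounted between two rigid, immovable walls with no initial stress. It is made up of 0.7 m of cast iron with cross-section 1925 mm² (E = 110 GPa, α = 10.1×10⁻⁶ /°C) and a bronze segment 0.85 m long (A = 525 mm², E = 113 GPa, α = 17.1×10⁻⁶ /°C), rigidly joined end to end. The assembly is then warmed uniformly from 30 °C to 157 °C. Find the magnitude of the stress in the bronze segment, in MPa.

With the walls removed the bar would change length by δ_free = Σ αᵢΔT Lᵢ = 10.1×10⁻⁶×127×700 + 17.1×10⁻⁶×127×850 = 2.744 mm.
The walls prevent any net length change, so an axial force P (same in every segment) develops. Compatibility: P · Σ Lᵢ/(AᵢEᵢ) = δ_free.
Σ Lᵢ/(AᵢEᵢ) = 700/(1925×110×10³) + 850/(525×113×10³) = 1.763×10⁻⁵ mm/N.
P = 2.744 / 1.763×10⁻⁵ = 155600 N = 155.6 kN, compressive.
σ_{bronze} = P / A = 155600 / 525 = 296.4 MPa.

σ ≈ 296 MPa (compressive)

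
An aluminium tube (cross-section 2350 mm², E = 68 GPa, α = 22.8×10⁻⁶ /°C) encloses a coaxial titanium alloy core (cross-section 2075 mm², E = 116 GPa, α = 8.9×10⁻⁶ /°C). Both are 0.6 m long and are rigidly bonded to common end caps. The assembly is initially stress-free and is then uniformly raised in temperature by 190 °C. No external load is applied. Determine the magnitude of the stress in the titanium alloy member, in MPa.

σ ≈ 122 MPa (tensile)

Both members must finish at the same length. With the larger α, the aluminium tends to over-expand; the plates restrain it, putting the aluminium in compression and the titanium alloy in tension. With no external load the two internal forces are equal and opposite, magnitude P.
Compatibility of the two members (thermal + elastic change equal): (α₁ − α₂)ΔT = P·[1/(A₁E₁) + 1/(A₂E₂)].
|α₁ − α₂|·ΔT = 13.9×10⁻⁶ × 190 = 0.002641.
1/(A₁E₁) + 1/(A₂E₂) = 1/(2350×68×10³) + 1/(2075×116×10³) = 1.041×10⁻⁸ N⁻¹.
So P = 0.002641 / 1.041×10⁻⁸ = 253.6 kN.
σ_{titanium alloy} = P/A₂ = 253600/2075 = 122.2 MPa, tensile.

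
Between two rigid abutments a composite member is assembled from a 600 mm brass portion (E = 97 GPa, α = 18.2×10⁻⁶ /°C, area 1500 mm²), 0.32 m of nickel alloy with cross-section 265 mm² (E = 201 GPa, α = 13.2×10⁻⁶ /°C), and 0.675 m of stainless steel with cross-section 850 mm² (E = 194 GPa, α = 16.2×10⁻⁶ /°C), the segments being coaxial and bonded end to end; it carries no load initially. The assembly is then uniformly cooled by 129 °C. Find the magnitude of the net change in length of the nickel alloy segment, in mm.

|ΔL| ≈ 0.876 mm

Free thermal contraction of the whole bar: Σ αᵢΔT Lᵢ = 18.2×10⁻⁶×129×600 + 13.2×10⁻⁶×129×320 + 16.2×10⁻⁶×129×675 = 3.364 mm.
The walls prevent any net length change, so an axial force P (same in every segment) develops. Compatibility: P · Σ Lᵢ/(AᵢEᵢ) = δ_free.
The series flexibility is Σ Lᵢ/(AᵢEᵢ) = 600/(1500×97×10³) + 320/(265×201×10³) + 675/(850×194×10³) = 1.422×10⁻⁵ mm/N.
P = 3.364 / 1.422×10⁻⁵ = 236500 N = 236.5 kN, tensile.
For the nickel alloy segment, free thermal change = 13.2×10⁻⁶×129×320 = 0.5449 mm and elastic change from P = 236500×320/(265×201×10³) = 1.421 mm; these oppose, so the net change is 0.876 mm (segment lengthens).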